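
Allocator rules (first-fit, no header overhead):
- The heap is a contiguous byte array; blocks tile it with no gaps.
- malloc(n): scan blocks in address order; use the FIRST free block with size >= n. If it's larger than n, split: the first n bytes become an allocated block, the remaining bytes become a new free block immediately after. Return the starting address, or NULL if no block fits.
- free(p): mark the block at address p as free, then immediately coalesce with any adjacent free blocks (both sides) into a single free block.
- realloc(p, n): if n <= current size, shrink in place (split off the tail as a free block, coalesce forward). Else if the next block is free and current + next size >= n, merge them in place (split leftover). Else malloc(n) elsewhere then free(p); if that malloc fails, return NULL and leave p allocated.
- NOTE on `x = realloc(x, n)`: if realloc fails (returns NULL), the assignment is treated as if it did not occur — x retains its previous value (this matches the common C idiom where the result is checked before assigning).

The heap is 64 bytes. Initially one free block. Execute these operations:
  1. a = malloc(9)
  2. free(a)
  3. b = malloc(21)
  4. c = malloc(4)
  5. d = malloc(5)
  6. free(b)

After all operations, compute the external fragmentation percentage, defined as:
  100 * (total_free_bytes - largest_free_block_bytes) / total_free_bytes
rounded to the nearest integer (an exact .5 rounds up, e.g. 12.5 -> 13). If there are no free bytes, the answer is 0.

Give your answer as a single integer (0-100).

Op 1: a = malloc(9) -> a = 0; heap: [0-8 ALLOC][9-63 FREE]
Op 2: free(a) -> (freed a); heap: [0-63 FREE]
Op 3: b = malloc(21) -> b = 0; heap: [0-20 ALLOC][21-63 FREE]
Op 4: c = malloc(4) -> c = 21; heap: [0-20 ALLOC][21-24 ALLOC][25-63 FREE]
Op 5: d = malloc(5) -> d = 25; heap: [0-20 ALLOC][21-24 ALLOC][25-29 ALLOC][30-63 FREE]
Op 6: free(b) -> (freed b); heap: [0-20 FREE][21-24 ALLOC][25-29 ALLOC][30-63 FREE]
Free blocks: [21 34] total_free=55 largest=34 -> 100*(55-34)/55 = 2100/55 ≈ 38.182 -> rounds to 38

Answer: 38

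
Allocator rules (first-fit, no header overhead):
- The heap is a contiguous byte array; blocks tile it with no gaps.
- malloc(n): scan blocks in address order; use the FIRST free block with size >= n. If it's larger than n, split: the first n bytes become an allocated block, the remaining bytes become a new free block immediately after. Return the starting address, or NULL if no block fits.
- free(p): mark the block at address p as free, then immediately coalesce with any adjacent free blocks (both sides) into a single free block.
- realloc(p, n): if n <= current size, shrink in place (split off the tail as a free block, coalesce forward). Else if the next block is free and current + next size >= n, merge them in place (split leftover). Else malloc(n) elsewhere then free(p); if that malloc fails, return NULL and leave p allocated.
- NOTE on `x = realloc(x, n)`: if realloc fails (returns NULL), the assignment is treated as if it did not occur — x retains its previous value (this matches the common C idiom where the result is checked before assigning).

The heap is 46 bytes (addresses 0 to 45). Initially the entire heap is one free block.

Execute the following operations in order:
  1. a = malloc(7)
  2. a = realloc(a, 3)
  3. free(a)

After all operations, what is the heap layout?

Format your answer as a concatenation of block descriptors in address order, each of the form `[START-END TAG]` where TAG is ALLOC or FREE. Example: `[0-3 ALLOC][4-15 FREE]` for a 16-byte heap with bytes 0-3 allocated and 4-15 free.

Op 1: a = malloc(7) -> a = 0; heap: [0-6 ALLOC][7-45 FREE]
Op 2: a = realloc(a, 3) -> a = 0; heap: [0-2 ALLOC][3-45 FREE]
Op 3: free(a) -> (freed a); heap: [0-45 FREE]

Answer: [0-45 FREE]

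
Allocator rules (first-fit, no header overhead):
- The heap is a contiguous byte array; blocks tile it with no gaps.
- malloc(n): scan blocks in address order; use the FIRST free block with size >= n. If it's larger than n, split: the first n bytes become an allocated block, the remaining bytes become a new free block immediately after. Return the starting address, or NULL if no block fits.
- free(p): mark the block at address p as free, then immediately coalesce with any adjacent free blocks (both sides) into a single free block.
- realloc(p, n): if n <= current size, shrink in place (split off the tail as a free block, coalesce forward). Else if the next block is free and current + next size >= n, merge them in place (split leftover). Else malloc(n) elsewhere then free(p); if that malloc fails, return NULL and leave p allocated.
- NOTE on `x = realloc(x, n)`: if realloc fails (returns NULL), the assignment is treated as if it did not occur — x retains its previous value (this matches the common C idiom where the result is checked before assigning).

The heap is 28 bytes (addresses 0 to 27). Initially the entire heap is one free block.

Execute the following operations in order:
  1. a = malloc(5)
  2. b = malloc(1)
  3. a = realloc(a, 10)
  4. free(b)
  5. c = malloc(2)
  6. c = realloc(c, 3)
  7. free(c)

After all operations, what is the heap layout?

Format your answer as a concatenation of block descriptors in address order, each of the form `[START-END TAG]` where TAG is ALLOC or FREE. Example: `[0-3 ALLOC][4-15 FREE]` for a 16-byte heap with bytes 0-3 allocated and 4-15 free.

Answer: [0-5 FREE][6-15 ALLOC][16-27 FREE]

Derivation:
Op 1: a = malloc(5) -> a = 0; heap: [0-4 ALLOC][5-27 FREE]
Op 2: b = malloc(1) -> b = 5; heap: [0-4 ALLOC][5-5 ALLOC][6-27 FREE]
Op 3: a = realloc(a, 10) -> a = 6; heap: [0-4 FREE][5-5 ALLOC][6-15 ALLOC][16-27 FREE]
Op 4: free(b) -> (freed b); heap: [0-5 FREE][6-15 ALLOC][16-27 FREE]
Op 5: c = malloc(2) -> c = 0; heap: [0-1 ALLOC][2-5 FREE][6-15 ALLOC][16-27 FREE]
Op 6: c = realloc(c, 3) -> c = 0; heap: [0-2 ALLOC][3-5 FREE][6-15 ALLOC][16-27 FREE]
Op 7: free(c) -> (freed c); heap: [0-5 FREE][6-15 ALLOC][16-27 FREE]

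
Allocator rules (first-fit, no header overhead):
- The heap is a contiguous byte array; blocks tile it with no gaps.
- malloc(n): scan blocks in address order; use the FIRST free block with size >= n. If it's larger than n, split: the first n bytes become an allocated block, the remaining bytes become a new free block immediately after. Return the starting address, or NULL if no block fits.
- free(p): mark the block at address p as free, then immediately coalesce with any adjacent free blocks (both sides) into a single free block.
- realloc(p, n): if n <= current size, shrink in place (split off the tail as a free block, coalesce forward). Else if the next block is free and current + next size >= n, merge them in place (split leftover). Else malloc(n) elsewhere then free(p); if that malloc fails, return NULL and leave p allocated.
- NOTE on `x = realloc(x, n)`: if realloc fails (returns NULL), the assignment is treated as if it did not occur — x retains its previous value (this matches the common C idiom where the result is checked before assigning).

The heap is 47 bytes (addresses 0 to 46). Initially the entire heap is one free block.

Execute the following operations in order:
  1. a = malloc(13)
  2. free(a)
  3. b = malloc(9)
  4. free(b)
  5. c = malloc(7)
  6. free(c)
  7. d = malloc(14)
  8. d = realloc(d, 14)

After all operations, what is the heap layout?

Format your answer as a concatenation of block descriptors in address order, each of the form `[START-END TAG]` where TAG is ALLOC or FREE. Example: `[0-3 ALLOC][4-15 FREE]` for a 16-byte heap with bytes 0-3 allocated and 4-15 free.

Op 1: a = malloc(13) -> a = 0; heap: [0-12 ALLOC][13-46 FREE]
Op 2: free(a) -> (freed a); heap: [0-46 FREE]
Op 3: b = malloc(9) -> b = 0; heap: [0-8 ALLOC][9-46 FREE]
Op 4: free(b) -> (freed b); heap: [0-46 FREE]
Op 5: c = malloc(7) -> c = 0; heap: [0-6 ALLOC][7-46 FREE]
Op 6: free(c) -> (freed c); heap: [0-46 FREE]
Op 7: d = malloc(14) -> d = 0; heap: [0-13 ALLOC][14-46 FREE]
Op 8: d = realloc(d, 14) -> d = 0; heap: [0-13 ALLOC][14-46 FREE]

Answer: [0-13 ALLOC][14-46 FREE]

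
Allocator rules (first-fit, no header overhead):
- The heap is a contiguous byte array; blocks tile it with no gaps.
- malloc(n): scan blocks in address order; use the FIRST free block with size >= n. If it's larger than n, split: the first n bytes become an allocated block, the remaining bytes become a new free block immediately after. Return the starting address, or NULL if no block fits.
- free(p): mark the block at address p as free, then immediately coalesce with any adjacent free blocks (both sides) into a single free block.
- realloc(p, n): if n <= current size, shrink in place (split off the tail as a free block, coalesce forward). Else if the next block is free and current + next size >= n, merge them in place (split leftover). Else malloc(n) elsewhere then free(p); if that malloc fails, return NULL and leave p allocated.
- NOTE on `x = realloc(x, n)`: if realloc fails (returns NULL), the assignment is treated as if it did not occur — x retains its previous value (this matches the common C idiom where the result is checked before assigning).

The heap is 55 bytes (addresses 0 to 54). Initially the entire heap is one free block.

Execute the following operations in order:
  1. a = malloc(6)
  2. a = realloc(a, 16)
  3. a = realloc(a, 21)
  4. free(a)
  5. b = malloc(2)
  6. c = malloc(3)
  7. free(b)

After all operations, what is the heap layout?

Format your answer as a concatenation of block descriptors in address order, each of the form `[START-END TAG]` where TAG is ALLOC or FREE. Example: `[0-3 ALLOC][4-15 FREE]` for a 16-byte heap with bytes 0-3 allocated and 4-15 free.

Op 1: a = malloc(6) -> a = 0; heap: [0-5 ALLOC][6-54 FREE]
Op 2: a = realloc(a, 16) -> a = 0; heap: [0-15 ALLOC][16-54 FREE]
Op 3: a = realloc(a, 21) -> a = 0; heap: [0-20 ALLOC][21-54 FREE]
Op 4: free(a) -> (freed a); heap: [0-54 FREE]
Op 5: b = malloc(2) -> b = 0; heap: [0-1 ALLOC][2-54 FREE]
Op 6: c = malloc(3) -> c = 2; heap: [0-1 ALLOC][2-4 ALLOC][5-54 FREE]
Op 7: free(b) -> (freed b); heap: [0-1 FREE][2-4 ALLOC][5-54 FREE]

Answer: [0-1 FREE][2-4 ALLOC][5-54 FREE]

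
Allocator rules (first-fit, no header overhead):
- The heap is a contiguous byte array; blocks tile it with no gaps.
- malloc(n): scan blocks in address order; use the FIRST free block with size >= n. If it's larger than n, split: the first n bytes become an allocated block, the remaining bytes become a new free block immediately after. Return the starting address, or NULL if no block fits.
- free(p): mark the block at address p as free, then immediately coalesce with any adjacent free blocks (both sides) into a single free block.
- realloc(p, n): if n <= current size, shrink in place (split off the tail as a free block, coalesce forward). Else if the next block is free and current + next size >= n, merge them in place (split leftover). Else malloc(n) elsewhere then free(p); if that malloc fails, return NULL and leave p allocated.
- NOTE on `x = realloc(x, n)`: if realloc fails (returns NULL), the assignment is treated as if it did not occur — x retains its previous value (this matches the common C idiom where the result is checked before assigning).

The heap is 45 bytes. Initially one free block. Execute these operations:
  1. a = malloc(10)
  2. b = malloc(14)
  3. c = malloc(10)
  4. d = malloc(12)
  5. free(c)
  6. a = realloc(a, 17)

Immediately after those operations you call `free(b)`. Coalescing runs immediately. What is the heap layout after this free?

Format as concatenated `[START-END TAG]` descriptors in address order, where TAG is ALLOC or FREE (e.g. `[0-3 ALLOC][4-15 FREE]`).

Op 1: a = malloc(10) -> a = 0; heap: [0-9 ALLOC][10-44 FREE]
Op 2: b = malloc(14) -> b = 10; heap: [0-9 ALLOC][10-23 ALLOC][24-44 FREE]
Op 3: c = malloc(10) -> c = 24; heap: [0-9 ALLOC][10-23 ALLOC][24-33 ALLOC][34-44 FREE]
Op 4: d = malloc(12) -> d = NULL; heap: [0-9 ALLOC][10-23 ALLOC][24-33 ALLOC][34-44 FREE]
Op 5: free(c) -> (freed c); heap: [0-9 ALLOC][10-23 ALLOC][24-44 FREE]
Op 6: a = realloc(a, 17) -> a = 24; heap: [0-9 FREE][10-23 ALLOC][24-40 ALLOC][41-44 FREE]
free(b): b = 10 -> block [10-23 ALLOC]; mark free, coalesce with adjacent free neighbors -> [0-23 FREE][24-40 ALLOC][41-44 FREE]

Answer: [0-23 FREE][24-40 ALLOC][41-44 FREE]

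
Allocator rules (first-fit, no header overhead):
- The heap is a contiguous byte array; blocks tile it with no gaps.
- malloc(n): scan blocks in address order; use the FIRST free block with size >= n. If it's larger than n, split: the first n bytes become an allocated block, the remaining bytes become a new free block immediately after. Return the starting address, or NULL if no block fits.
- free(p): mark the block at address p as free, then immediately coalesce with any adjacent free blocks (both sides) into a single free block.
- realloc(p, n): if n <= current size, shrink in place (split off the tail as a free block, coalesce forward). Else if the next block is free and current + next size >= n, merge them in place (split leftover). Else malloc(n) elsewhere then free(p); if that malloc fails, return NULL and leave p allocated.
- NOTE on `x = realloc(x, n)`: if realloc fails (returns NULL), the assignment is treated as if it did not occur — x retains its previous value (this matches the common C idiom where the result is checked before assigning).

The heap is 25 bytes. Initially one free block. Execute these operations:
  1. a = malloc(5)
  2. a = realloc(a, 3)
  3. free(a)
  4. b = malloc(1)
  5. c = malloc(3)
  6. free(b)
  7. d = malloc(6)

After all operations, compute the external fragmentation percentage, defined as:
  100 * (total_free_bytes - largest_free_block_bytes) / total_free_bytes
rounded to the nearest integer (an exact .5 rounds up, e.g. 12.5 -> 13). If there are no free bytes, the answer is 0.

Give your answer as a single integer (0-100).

Answer: 6

Derivation:
Op 1: a = malloc(5) -> a = 0; heap: [0-4 ALLOC][5-24 FREE]
Op 2: a = realloc(a, 3) -> a = 0; heap: [0-2 ALLOC][3-24 FREE]
Op 3: free(a) -> (freed a); heap: [0-24 FREE]
Op 4: b = malloc(1) -> b = 0; heap: [0-0 ALLOC][1-24 FREE]
Op 5: c = malloc(3) -> c = 1; heap: [0-0 ALLOC][1-3 ALLOC][4-24 FREE]
Op 6: free(b) -> (freed b); heap: [0-0 FREE][1-3 ALLOC][4-24 FREE]
Op 7: d = malloc(6) -> d = 4; heap: [0-0 FREE][1-3 ALLOC][4-9 ALLOC][10-24 FREE]
Free blocks: [1 15] total_free=16 largest=15 -> 100*(16-15)/16 = 100/16 = 6.25 -> rounds to 6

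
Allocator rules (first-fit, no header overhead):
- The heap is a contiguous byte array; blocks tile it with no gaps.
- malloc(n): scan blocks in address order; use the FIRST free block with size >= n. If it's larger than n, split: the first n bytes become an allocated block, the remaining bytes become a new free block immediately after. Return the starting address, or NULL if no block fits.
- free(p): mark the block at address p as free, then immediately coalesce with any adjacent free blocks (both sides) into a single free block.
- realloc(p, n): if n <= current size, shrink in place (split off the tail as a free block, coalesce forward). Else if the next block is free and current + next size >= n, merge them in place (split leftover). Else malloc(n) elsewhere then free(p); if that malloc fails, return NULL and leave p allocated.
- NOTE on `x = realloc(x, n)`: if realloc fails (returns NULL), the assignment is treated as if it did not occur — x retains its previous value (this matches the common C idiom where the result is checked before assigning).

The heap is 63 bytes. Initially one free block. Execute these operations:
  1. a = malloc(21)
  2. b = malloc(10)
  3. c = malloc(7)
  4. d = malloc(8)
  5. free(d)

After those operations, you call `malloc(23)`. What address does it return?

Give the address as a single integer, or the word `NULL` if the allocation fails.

Op 1: a = malloc(21) -> a = 0; heap: [0-20 ALLOC][21-62 FREE]
Op 2: b = malloc(10) -> b = 21; heap: [0-20 ALLOC][21-30 ALLOC][31-62 FREE]
Op 3: c = malloc(7) -> c = 31; heap: [0-20 ALLOC][21-30 ALLOC][31-37 ALLOC][38-62 FREE]
Op 4: d = malloc(8) -> d = 38; heap: [0-20 ALLOC][21-30 ALLOC][31-37 ALLOC][38-45 ALLOC][46-62 FREE]
Op 5: free(d) -> (freed d); heap: [0-20 ALLOC][21-30 ALLOC][31-37 ALLOC][38-62 FREE]
malloc(23): first-fit scan over [0-20 ALLOC][21-30 ALLOC][31-37 ALLOC][38-62 FREE] -> 38

Answer: 38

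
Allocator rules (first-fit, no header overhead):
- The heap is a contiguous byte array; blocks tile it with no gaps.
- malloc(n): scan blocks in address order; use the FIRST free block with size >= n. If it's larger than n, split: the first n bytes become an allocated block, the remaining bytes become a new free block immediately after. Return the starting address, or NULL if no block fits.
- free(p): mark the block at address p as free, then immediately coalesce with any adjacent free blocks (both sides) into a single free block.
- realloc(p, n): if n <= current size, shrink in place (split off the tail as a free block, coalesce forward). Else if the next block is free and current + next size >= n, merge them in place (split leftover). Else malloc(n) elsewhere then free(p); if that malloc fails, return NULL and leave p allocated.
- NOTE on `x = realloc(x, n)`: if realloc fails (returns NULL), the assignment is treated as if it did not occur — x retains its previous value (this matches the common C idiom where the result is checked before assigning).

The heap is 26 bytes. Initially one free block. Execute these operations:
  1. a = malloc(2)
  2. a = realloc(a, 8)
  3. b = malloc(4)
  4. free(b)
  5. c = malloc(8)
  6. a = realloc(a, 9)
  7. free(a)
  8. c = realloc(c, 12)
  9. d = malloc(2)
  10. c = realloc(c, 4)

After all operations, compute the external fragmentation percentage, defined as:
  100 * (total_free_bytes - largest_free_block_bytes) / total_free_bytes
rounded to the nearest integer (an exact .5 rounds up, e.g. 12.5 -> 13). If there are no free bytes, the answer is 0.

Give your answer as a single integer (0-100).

Op 1: a = malloc(2) -> a = 0; heap: [0-1 ALLOC][2-25 FREE]
Op 2: a = realloc(a, 8) -> a = 0; heap: [0-7 ALLOC][8-25 FREE]
Op 3: b = malloc(4) -> b = 8; heap: [0-7 ALLOC][8-11 ALLOC][12-25 FREE]
Op 4: free(b) -> (freed b); heap: [0-7 ALLOC][8-25 FREE]
Op 5: c = malloc(8) -> c = 8; heap: [0-7 ALLOC][8-15 ALLOC][16-25 FREE]
Op 6: a = realloc(a, 9) -> a = 16; heap: [0-7 FREE][8-15 ALLOC][16-24 ALLOC][25-25 FREE]
Op 7: free(a) -> (freed a); heap: [0-7 FREE][8-15 ALLOC][16-25 FREE]
Op 8: c = realloc(c, 12) -> c = 8; heap: [0-7 FREE][8-19 ALLOC][20-25 FREE]
Op 9: d = malloc(2) -> d = 0; heap: [0-1 ALLOC][2-7 FREE][8-19 ALLOC][20-25 FREE]
Op 10: c = realloc(c, 4) -> c = 8; heap: [0-1 ALLOC][2-7 FREE][8-11 ALLOC][12-25 FREE]
Free blocks: [6 14] total_free=20 largest=14 -> 100*(20-14)/20 = 600/20 = 30

Answer: 30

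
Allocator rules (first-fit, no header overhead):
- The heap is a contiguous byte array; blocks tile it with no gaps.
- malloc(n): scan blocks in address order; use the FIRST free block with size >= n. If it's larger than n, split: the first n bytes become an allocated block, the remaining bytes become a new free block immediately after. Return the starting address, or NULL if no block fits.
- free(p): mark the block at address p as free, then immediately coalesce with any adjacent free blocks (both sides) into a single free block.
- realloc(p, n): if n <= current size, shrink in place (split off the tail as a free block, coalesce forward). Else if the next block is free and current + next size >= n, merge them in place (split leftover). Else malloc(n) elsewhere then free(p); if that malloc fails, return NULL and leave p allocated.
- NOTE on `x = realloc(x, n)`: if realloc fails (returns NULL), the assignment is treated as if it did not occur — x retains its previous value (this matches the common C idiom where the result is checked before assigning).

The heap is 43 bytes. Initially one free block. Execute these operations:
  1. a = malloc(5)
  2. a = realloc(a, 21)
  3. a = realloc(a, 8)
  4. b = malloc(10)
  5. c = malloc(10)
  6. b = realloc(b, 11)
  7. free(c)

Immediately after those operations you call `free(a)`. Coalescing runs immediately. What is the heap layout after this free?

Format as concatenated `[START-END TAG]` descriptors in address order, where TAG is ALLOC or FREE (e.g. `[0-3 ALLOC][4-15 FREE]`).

Answer: [0-27 FREE][28-38 ALLOC][39-42 FREE]

Derivation:
Op 1: a = malloc(5) -> a = 0; heap: [0-4 ALLOC][5-42 FREE]
Op 2: a = realloc(a, 21) -> a = 0; heap: [0-20 ALLOC][21-42 FREE]
Op 3: a = realloc(a, 8) -> a = 0; heap: [0-7 ALLOC][8-42 FREE]
Op 4: b = malloc(10) -> b = 8; heap: [0-7 ALLOC][8-17 ALLOC][18-42 FREE]
Op 5: c = malloc(10) -> c = 18; heap: [0-7 ALLOC][8-17 ALLOC][18-27 ALLOC][28-42 FREE]
Op 6: b = realloc(b, 11) -> b = 28; heap: [0-7 ALLOC][8-17 FREE][18-27 ALLOC][28-38 ALLOC][39-42 FREE]
Op 7: free(c) -> (freed c); heap: [0-7 ALLOC][8-27 FREE][28-38 ALLOC][39-42 FREE]
free(a): a = 0 -> block [0-7 ALLOC]; mark free, coalesce with adjacent free neighbors -> [0-27 FREE][28-38 ALLOC][39-42 FREE]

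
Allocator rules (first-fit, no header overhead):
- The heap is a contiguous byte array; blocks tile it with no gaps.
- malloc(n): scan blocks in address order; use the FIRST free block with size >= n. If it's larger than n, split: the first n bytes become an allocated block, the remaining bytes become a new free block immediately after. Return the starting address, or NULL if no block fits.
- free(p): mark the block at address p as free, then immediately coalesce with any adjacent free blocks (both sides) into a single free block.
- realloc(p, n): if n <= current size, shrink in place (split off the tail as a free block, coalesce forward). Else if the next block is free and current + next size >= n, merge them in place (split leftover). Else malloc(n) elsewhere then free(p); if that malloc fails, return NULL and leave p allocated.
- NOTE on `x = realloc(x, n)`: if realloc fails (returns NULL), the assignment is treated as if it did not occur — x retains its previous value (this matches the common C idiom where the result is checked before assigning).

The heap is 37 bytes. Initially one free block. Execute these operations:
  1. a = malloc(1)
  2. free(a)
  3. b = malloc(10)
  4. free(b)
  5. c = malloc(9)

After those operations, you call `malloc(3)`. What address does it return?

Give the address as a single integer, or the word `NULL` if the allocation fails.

Answer: 9

Derivation:
Op 1: a = malloc(1) -> a = 0; heap: [0-0 ALLOC][1-36 FREE]
Op 2: free(a) -> (freed a); heap: [0-36 FREE]
Op 3: b = malloc(10) -> b = 0; heap: [0-9 ALLOC][10-36 FREE]
Op 4: free(b) -> (freed b); heap: [0-36 FREE]
Op 5: c = malloc(9) -> c = 0; heap: [0-8 ALLOC][9-36 FREE]
malloc(3): first-fit scan over [0-8 ALLOC][9-36 FREE] -> 9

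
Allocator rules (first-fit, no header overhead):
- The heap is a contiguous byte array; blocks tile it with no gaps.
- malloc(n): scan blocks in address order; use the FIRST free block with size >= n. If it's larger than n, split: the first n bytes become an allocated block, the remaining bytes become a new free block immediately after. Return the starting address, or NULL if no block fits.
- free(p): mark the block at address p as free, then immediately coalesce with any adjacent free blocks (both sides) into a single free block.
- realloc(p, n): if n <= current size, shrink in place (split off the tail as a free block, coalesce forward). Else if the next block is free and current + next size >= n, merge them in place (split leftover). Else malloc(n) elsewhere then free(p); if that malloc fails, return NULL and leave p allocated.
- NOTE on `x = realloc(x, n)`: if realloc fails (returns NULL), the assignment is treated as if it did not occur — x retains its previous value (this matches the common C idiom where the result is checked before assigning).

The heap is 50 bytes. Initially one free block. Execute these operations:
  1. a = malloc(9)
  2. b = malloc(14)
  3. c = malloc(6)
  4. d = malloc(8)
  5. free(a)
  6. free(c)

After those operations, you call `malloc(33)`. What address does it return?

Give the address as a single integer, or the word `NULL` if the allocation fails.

Answer: NULL

Derivation:
Op 1: a = malloc(9) -> a = 0; heap: [0-8 ALLOC][9-49 FREE]
Op 2: b = malloc(14) -> b = 9; heap: [0-8 ALLOC][9-22 ALLOC][23-49 FREE]
Op 3: c = malloc(6) -> c = 23; heap: [0-8 ALLOC][9-22 ALLOC][23-28 ALLOC][29-49 FREE]
Op 4: d = malloc(8) -> d = 29; heap: [0-8 ALLOC][9-22 ALLOC][23-28 ALLOC][29-36 ALLOC][37-49 FREE]
Op 5: free(a) -> (freed a); heap: [0-8 FREE][9-22 ALLOC][23-28 ALLOC][29-36 ALLOC][37-49 FREE]
Op 6: free(c) -> (freed c); heap: [0-8 FREE][9-22 ALLOC][23-28 FREE][29-36 ALLOC][37-49 FREE]
malloc(33): first-fit scan over [0-8 FREE][9-22 ALLOC][23-28 FREE][29-36 ALLOC][37-49 FREE] -> NULL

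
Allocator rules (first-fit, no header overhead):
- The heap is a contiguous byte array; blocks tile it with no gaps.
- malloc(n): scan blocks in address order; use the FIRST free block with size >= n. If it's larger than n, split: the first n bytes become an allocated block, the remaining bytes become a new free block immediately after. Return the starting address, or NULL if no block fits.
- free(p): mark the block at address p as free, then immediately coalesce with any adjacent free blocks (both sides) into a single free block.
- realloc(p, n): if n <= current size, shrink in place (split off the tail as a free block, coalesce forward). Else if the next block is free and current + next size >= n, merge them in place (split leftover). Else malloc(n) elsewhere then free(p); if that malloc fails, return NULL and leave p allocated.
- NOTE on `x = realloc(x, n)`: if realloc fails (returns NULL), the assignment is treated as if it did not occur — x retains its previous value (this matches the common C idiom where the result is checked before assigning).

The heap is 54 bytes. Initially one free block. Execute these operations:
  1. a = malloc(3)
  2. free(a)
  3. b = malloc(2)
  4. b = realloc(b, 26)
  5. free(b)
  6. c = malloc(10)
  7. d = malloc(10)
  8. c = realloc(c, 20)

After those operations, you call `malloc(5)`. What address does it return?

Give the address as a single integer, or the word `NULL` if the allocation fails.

Op 1: a = malloc(3) -> a = 0; heap: [0-2 ALLOC][3-53 FREE]
Op 2: free(a) -> (freed a); heap: [0-53 FREE]
Op 3: b = malloc(2) -> b = 0; heap: [0-1 ALLOC][2-53 FREE]
Op 4: b = realloc(b, 26) -> b = 0; heap: [0-25 ALLOC][26-53 FREE]
Op 5: free(b) -> (freed b); heap: [0-53 FREE]
Op 6: c = malloc(10) -> c = 0; heap: [0-9 ALLOC][10-53 FREE]
Op 7: d = malloc(10) -> d = 10; heap: [0-9 ALLOC][10-19 ALLOC][20-53 FREE]
Op 8: c = realloc(c, 20) -> c = 20; heap: [0-9 FREE][10-19 ALLOC][20-39 ALLOC][40-53 FREE]
malloc(5): first-fit scan over [0-9 FREE][10-19 ALLOC][20-39 ALLOC][40-53 FREE] -> 0

Answer: 0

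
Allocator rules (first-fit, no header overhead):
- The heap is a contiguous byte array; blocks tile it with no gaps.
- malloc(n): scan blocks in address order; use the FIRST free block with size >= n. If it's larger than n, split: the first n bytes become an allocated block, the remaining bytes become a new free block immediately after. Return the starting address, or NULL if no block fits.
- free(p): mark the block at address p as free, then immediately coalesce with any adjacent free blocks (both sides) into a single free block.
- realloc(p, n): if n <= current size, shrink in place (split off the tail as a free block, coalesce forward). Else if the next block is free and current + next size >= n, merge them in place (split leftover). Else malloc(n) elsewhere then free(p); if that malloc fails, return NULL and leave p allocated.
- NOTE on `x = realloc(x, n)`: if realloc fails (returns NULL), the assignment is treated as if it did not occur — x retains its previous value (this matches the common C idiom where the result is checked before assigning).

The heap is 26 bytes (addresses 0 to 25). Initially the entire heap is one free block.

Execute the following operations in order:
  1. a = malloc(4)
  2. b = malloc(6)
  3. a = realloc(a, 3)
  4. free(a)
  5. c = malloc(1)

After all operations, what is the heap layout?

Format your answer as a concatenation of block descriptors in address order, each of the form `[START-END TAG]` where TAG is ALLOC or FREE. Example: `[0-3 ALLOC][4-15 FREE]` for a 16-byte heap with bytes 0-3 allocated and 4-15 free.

Op 1: a = malloc(4) -> a = 0; heap: [0-3 ALLOC][4-25 FREE]
Op 2: b = malloc(6) -> b = 4; heap: [0-3 ALLOC][4-9 ALLOC][10-25 FREE]
Op 3: a = realloc(a, 3) -> a = 0; heap: [0-2 ALLOC][3-3 FREE][4-9 ALLOC][10-25 FREE]
Op 4: free(a) -> (freed a); heap: [0-3 FREE][4-9 ALLOC][10-25 FREE]
Op 5: c = malloc(1) -> c = 0; heap: [0-0 ALLOC][1-3 FREE][4-9 ALLOC][10-25 FREE]

Answer: [0-0 ALLOC][1-3 FREE][4-9 ALLOC][10-25 FREE]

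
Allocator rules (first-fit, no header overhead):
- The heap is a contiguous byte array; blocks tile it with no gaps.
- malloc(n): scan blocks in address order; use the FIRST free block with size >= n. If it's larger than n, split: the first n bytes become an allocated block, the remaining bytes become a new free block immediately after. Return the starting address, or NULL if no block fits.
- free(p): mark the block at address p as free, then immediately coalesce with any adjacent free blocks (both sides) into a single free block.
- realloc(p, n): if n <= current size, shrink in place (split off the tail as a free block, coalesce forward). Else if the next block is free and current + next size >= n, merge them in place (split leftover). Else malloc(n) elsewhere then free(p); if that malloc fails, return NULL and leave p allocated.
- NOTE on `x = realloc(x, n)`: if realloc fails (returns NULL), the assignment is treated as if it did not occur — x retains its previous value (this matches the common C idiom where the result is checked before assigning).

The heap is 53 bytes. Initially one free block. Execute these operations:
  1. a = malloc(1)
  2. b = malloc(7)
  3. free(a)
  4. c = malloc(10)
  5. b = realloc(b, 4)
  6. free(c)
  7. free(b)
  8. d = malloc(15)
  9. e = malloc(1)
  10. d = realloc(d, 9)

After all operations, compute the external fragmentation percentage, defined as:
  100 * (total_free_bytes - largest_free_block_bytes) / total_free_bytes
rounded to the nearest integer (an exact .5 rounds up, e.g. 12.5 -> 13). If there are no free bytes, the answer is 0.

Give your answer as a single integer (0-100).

Answer: 14

Derivation:
Op 1: a = malloc(1) -> a = 0; heap: [0-0 ALLOC][1-52 FREE]
Op 2: b = malloc(7) -> b = 1; heap: [0-0 ALLOC][1-7 ALLOC][8-52 FREE]
Op 3: free(a) -> (freed a); heap: [0-0 FREE][1-7 ALLOC][8-52 FREE]
Op 4: c = malloc(10) -> c = 8; heap: [0-0 FREE][1-7 ALLOC][8-17 ALLOC][18-52 FREE]
Op 5: b = realloc(b, 4) -> b = 1; heap: [0-0 FREE][1-4 ALLOC][5-7 FREE][8-17 ALLOC][18-52 FREE]
Op 6: free(c) -> (freed c); heap: [0-0 FREE][1-4 ALLOC][5-52 FREE]
Op 7: free(b) -> (freed b); heap: [0-52 FREE]
Op 8: d = malloc(15) -> d = 0; heap: [0-14 ALLOC][15-52 FREE]
Op 9: e = malloc(1) -> e = 15; heap: [0-14 ALLOC][15-15 ALLOC][16-52 FREE]
Op 10: d = realloc(d, 9) -> d = 0; heap: [0-8 ALLOC][9-14 FREE][15-15 ALLOC][16-52 FREE]
Free blocks: [6 37] total_free=43 largest=37 -> 100*(43-37)/43 = 600/43 ≈ 13.953 -> rounds to 14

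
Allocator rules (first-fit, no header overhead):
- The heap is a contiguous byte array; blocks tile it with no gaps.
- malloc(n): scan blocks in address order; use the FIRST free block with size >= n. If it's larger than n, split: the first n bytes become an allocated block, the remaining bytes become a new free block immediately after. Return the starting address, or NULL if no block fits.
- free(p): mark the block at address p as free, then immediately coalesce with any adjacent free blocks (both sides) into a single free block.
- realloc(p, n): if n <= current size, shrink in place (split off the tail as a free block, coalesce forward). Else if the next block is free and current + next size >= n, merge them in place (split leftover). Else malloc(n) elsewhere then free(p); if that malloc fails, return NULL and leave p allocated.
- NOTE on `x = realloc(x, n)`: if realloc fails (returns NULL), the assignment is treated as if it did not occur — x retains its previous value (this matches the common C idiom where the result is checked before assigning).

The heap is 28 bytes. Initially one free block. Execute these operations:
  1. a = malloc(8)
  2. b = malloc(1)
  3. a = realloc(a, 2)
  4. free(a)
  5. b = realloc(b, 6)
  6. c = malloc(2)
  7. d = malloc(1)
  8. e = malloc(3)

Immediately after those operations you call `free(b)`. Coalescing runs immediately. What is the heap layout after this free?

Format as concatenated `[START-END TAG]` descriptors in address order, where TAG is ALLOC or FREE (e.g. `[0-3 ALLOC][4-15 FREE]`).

Answer: [0-1 ALLOC][2-2 ALLOC][3-5 ALLOC][6-27 FREE]

Derivation:
Op 1: a = malloc(8) -> a = 0; heap: [0-7 ALLOC][8-27 FREE]
Op 2: b = malloc(1) -> b = 8; heap: [0-7 ALLOC][8-8 ALLOC][9-27 FREE]
Op 3: a = realloc(a, 2) -> a = 0; heap: [0-1 ALLOC][2-7 FREE][8-8 ALLOC][9-27 FREE]
Op 4: free(a) -> (freed a); heap: [0-7 FREE][8-8 ALLOC][9-27 FREE]
Op 5: b = realloc(b, 6) -> b = 8; heap: [0-7 FREE][8-13 ALLOC][14-27 FREE]
Op 6: c = malloc(2) -> c = 0; heap: [0-1 ALLOC][2-7 FREE][8-13 ALLOC][14-27 FREE]
Op 7: d = malloc(1) -> d = 2; heap: [0-1 ALLOC][2-2 ALLOC][3-7 FREE][8-13 ALLOC][14-27 FREE]
Op 8: e = malloc(3) -> e = 3; heap: [0-1 ALLOC][2-2 ALLOC][3-5 ALLOC][6-7 FREE][8-13 ALLOC][14-27 FREE]
free(b): b = 8 -> block [8-13 ALLOC]; mark free, coalesce with adjacent free neighbors -> [0-1 ALLOC][2-2 ALLOC][3-5 ALLOC][6-27 FREE]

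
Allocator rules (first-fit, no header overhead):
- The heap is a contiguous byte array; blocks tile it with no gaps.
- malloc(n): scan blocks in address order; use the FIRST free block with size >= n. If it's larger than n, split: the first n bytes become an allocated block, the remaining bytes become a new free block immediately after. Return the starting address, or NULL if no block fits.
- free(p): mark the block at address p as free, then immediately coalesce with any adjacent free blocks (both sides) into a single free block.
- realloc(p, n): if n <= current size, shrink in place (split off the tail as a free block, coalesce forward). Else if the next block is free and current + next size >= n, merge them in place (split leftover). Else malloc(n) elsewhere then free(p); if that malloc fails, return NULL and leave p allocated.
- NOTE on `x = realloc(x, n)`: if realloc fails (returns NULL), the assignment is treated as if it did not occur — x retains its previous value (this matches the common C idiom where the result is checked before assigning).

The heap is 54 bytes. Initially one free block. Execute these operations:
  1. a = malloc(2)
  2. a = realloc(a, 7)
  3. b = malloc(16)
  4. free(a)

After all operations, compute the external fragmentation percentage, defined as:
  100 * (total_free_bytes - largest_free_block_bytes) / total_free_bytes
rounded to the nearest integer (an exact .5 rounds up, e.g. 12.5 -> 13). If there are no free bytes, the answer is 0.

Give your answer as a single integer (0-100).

Answer: 18

Derivation:
Op 1: a = malloc(2) -> a = 0; heap: [0-1 ALLOC][2-53 FREE]
Op 2: a = realloc(a, 7) -> a = 0; heap: [0-6 ALLOC][7-53 FREE]
Op 3: b = malloc(16) -> b = 7; heap: [0-6 ALLOC][7-22 ALLOC][23-53 FREE]
Op 4: free(a) -> (freed a); heap: [0-6 FREE][7-22 ALLOC][23-53 FREE]
Free blocks: [7 31] total_free=38 largest=31 -> 100*(38-31)/38 = 700/38 ≈ 18.421 -> rounds to 18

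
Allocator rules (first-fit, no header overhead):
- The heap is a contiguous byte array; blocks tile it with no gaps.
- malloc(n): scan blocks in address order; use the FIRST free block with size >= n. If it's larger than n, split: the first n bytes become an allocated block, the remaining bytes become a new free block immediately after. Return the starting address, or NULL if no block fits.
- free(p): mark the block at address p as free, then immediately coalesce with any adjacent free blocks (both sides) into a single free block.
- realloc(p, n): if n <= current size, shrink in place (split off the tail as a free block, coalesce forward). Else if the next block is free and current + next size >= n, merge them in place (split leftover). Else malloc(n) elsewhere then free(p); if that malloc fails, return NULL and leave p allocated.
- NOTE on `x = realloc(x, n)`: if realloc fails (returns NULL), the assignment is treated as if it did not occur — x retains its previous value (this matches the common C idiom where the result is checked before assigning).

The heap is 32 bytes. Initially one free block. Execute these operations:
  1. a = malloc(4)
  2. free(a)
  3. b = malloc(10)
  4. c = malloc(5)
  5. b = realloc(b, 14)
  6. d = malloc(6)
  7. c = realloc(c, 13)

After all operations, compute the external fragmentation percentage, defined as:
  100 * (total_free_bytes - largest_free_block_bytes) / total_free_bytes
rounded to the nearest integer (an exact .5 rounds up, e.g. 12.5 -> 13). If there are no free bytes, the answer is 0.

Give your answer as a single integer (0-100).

Answer: 43

Derivation:
Op 1: a = malloc(4) -> a = 0; heap: [0-3 ALLOC][4-31 FREE]
Op 2: free(a) -> (freed a); heap: [0-31 FREE]
Op 3: b = malloc(10) -> b = 0; heap: [0-9 ALLOC][10-31 FREE]
Op 4: c = malloc(5) -> c = 10; heap: [0-9 ALLOC][10-14 ALLOC][15-31 FREE]
Op 5: b = realloc(b, 14) -> b = 15; heap: [0-9 FREE][10-14 ALLOC][15-28 ALLOC][29-31 FREE]
Op 6: d = malloc(6) -> d = 0; heap: [0-5 ALLOC][6-9 FREE][10-14 ALLOC][15-28 ALLOC][29-31 FREE]
Op 7: c = realloc(c, 13) -> NULL (c unchanged); heap: [0-5 ALLOC][6-9 FREE][10-14 ALLOC][15-28 ALLOC][29-31 FREE]
Free blocks: [4 3] total_free=7 largest=4 -> 100*(7-4)/7 = 300/7 ≈ 42.857 -> rounds to 43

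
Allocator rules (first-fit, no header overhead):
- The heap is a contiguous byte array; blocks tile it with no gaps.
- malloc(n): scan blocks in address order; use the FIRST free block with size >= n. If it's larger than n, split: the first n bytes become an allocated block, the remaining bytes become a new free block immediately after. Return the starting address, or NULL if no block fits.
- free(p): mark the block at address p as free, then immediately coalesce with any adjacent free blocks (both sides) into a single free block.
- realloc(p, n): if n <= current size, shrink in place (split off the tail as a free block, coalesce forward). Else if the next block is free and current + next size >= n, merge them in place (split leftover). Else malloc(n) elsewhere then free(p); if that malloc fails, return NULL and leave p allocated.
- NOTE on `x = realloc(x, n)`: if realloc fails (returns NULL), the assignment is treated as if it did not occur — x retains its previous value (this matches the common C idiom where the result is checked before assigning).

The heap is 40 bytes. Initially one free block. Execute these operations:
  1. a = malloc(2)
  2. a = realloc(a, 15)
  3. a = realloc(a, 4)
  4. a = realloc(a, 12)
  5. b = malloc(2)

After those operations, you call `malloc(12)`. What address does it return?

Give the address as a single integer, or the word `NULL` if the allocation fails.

Op 1: a = malloc(2) -> a = 0; heap: [0-1 ALLOC][2-39 FREE]
Op 2: a = realloc(a, 15) -> a = 0; heap: [0-14 ALLOC][15-39 FREE]
Op 3: a = realloc(a, 4) -> a = 0; heap: [0-3 ALLOC][4-39 FREE]
Op 4: a = realloc(a, 12) -> a = 0; heap: [0-11 ALLOC][12-39 FREE]
Op 5: b = malloc(2) -> b = 12; heap: [0-11 ALLOC][12-13 ALLOC][14-39 FREE]
malloc(12): first-fit scan over [0-11 ALLOC][12-13 ALLOC][14-39 FREE] -> 14

Answer: 14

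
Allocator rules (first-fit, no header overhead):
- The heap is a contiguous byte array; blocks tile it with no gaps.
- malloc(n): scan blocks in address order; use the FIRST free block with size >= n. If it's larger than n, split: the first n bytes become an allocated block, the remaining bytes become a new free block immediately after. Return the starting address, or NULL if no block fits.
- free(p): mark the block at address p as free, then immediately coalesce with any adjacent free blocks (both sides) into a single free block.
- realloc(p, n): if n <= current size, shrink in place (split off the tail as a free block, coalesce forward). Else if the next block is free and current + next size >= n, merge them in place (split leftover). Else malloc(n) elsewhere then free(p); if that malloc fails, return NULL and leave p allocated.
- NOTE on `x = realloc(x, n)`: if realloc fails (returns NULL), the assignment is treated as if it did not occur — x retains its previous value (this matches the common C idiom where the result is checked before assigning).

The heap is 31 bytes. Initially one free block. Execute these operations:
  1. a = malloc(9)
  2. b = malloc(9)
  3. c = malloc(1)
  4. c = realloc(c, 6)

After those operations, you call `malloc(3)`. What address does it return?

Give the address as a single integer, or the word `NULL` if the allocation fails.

Op 1: a = malloc(9) -> a = 0; heap: [0-8 ALLOC][9-30 FREE]
Op 2: b = malloc(9) -> b = 9; heap: [0-8 ALLOC][9-17 ALLOC][18-30 FREE]
Op 3: c = malloc(1) -> c = 18; heap: [0-8 ALLOC][9-17 ALLOC][18-18 ALLOC][19-30 FREE]
Op 4: c = realloc(c, 6) -> c = 18; heap: [0-8 ALLOC][9-17 ALLOC][18-23 ALLOC][24-30 FREE]
malloc(3): first-fit scan over [0-8 ALLOC][9-17 ALLOC][18-23 ALLOC][24-30 FREE] -> 24

Answer: 24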